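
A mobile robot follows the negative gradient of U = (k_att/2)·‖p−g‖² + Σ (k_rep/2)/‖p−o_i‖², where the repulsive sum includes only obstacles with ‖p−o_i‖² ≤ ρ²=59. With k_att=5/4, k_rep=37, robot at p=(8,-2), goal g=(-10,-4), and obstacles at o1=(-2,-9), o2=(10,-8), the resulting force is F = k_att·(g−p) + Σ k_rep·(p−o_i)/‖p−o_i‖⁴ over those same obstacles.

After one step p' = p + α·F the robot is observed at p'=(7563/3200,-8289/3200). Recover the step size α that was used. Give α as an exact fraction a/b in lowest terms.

α = 1/4

F_att = 5/4·(g−p) = 5/4·(-18,-2) = (-22.5000,-2.5000)
o1: d²=149 > ρ²=59 → inactive
o2: d²=40 ≤ ρ²=59; F_rep = 37·(-2,6)/40² = (-0.0462,0.1388)
F = F_att + ΣF_rep = (-22.5463,-2.3613)
Δp = p'−p = (-5.6366,-0.5903); α = Δx/Fx = (-18037/3200) / (-18037/800) = 1/4
check: Δy/Fy = (-1889/3200) / (-1889/800) = 1/4 ✓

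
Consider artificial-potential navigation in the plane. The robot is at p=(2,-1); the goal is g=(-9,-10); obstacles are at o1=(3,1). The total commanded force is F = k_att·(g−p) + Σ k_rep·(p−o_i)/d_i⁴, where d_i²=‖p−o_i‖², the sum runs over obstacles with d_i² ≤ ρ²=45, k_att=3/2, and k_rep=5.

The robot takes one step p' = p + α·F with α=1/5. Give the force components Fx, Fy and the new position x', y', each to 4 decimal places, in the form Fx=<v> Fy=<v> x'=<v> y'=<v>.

F_att = 3/2·(g−p) = 3/2·(-11,-9) = (-16.5000,-13.5000)
o1: d²=5 ≤ ρ²=45; F_rep = 5·(-1,-2)/5² = (-0.2000,-0.4000)
F = F_att + ΣF_rep = (-16.7000,-13.9000)
p' = p + 1/5·F = (-1.3400,-3.7800)

Fx=-16.7000 Fy=-13.9000 x'=-1.3400 y'=-3.7800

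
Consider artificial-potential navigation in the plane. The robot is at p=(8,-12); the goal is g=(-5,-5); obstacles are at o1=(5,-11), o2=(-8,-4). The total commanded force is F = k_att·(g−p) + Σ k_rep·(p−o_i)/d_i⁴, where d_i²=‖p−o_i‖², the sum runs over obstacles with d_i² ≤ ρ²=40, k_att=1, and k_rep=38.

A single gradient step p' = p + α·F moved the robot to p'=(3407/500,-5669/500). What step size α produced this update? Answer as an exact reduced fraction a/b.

F_att = 1·(g−p) = 1·(-13,7) = (-13.0000,7.0000)
o1: d²=10 ≤ ρ²=40; F_rep = 38·(3,-1)/10² = (1.1400,-0.3800)
o2: d²=320 > ρ²=40 → inactive
F = F_att + ΣF_rep = (-11.8600,6.6200)
Δp = p'−p = (-1.1860,0.6620); α = Δx/Fx = (-593/500) / (-593/50) = 1/10
check: Δy/Fy = (331/500) / (331/50) = 1/10 ✓

α = 1/10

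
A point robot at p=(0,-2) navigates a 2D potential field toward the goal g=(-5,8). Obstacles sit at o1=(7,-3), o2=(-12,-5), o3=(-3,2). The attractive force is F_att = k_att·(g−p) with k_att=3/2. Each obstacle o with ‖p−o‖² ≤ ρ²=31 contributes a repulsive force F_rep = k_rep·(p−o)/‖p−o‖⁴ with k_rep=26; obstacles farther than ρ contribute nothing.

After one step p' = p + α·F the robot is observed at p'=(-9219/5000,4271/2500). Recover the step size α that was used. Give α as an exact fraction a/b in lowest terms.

F_att = 3/2·(g−p) = 3/2·(-5,10) = (-7.5000,15.0000)
o1: d²=50 > ρ²=31 → inactive
o2: d²=153 > ρ²=31 → inactive
o3: d²=25 ≤ ρ²=31; F_rep = 26·(3,-4)/25² = (0.1248,-0.1664)
F = F_att + ΣF_rep = (-7.3752,14.8336)
Δp = p'−p = (-1.8438,3.7084); α = Δx/Fx = (-9219/5000) / (-9219/1250) = 1/4
check: Δy/Fy = (9271/2500) / (9271/625) = 1/4 ✓

α = 1/4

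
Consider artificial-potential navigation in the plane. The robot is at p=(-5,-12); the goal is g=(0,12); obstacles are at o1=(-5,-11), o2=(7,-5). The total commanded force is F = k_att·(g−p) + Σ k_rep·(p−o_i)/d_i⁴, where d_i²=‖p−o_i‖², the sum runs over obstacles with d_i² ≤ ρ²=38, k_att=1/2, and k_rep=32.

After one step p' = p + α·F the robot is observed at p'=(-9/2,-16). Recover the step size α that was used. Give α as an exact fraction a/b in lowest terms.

α = 1/5

F_att = 1/2·(g−p) = 1/2·(5,24) = (2.5000,12.0000)
o1: d²=1 ≤ ρ²=38; F_rep = 32·(0,-1)/1² = (0.0000,-32.0000)
o2: d²=193 > ρ²=38 → inactive
F = F_att + ΣF_rep = (2.5000,-20.0000)
Δp = p'−p = (0.5000,-4.0000); α = Δx/Fx = (1/2) / (5/2) = 1/5
check: Δy/Fy = (-4) / (-20) = 1/5 ✓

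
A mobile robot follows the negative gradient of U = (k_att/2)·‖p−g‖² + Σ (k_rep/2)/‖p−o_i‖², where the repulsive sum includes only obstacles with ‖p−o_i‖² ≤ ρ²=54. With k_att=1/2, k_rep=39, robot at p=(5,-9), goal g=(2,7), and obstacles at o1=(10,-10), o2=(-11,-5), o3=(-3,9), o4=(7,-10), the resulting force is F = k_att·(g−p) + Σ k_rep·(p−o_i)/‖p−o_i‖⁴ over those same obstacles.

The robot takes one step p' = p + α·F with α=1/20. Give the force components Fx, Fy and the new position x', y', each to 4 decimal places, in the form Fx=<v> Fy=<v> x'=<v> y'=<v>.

F_att = 1/2·(g−p) = 1/2·(-3,16) = (-1.5000,8.0000)
o1: d²=26 ≤ ρ²=54; F_rep = 39·(-5,1)/26² = (-0.2885,0.0577)
o2: d²=272 > ρ²=54 → inactive
o3: d²=388 > ρ²=54 → inactive
o4: d²=5 ≤ ρ²=54; F_rep = 39·(-2,1)/5² = (-3.1200,1.5600)
F = F_att + ΣF_rep = (-4.9085,9.6177)
p' = p + 1/20·F = (4.7546,-8.5191)

Fx=-4.9085 Fy=9.6177 x'=4.7546 y'=-8.5191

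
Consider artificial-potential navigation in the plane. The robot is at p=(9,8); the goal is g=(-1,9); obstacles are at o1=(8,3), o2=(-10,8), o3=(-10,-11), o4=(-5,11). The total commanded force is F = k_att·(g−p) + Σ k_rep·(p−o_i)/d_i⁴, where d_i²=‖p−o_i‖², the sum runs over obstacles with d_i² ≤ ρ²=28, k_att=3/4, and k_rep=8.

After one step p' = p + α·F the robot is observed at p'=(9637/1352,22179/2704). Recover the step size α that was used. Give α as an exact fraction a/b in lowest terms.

α = 1/4

F_att = 3/4·(g−p) = 3/4·(-10,1) = (-7.5000,0.7500)
o1: d²=26 ≤ ρ²=28; F_rep = 8·(1,5)/26² = (0.0118,0.0592)
o2: d²=361 > ρ²=28 → inactive
o3: d²=722 > ρ²=28 → inactive
o4: d²=205 > ρ²=28 → inactive
F = F_att + ΣF_rep = (-7.4882,0.8092)
Δp = p'−p = (-1.8720,0.2023); α = Δx/Fx = (-2531/1352) / (-2531/338) = 1/4
check: Δy/Fy = (547/2704) / (547/676) = 1/4 ✓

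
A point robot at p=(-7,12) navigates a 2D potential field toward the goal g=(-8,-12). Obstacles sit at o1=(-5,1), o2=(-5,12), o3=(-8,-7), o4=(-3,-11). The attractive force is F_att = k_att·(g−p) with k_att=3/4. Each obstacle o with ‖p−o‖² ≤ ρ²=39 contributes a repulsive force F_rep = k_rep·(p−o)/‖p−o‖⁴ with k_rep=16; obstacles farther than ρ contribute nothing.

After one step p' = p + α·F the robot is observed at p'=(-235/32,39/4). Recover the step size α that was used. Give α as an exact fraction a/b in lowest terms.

F_att = 3/4·(g−p) = 3/4·(-1,-24) = (-0.7500,-18.0000)
o1: d²=125 > ρ²=39 → inactive
o2: d²=4 ≤ ρ²=39; F_rep = 16·(-2,0)/4² = (-2.0000,0.0000)
o3: d²=362 > ρ²=39 → inactive
o4: d²=545 > ρ²=39 → inactive
F = F_att + ΣF_rep = (-2.7500,-18.0000)
Δp = p'−p = (-0.3438,-2.2500); α = Δx/Fx = (-11/32) / (-11/4) = 1/8
check: Δy/Fy = (-9/4) / (-18) = 1/8 ✓

α = 1/8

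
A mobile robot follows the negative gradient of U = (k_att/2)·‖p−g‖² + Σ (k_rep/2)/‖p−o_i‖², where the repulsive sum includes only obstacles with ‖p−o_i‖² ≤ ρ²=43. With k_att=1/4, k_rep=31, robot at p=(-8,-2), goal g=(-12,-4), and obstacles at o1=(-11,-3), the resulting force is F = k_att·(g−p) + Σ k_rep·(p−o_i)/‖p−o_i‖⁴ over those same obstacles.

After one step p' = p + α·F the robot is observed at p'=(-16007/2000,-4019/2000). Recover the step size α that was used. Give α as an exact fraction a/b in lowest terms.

α = 1/20

F_att = 1/4·(g−p) = 1/4·(-4,-2) = (-1.0000,-0.5000)
o1: d²=10 ≤ ρ²=43; F_rep = 31·(3,1)/10² = (0.9300,0.3100)
F = F_att + ΣF_rep = (-0.0700,-0.1900)
Δp = p'−p = (-0.0035,-0.0095); α = Δx/Fx = (-7/2000) / (-7/100) = 1/20
check: Δy/Fy = (-19/2000) / (-19/100) = 1/20 ✓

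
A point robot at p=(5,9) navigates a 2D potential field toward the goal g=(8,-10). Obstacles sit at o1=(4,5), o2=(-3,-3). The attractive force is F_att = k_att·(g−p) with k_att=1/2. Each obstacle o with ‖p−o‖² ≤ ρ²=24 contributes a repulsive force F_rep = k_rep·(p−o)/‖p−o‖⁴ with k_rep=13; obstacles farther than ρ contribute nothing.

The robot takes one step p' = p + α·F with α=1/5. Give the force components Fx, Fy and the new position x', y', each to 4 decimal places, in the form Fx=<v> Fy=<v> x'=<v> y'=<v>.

F_att = 1/2·(g−p) = 1/2·(3,-19) = (1.5000,-9.5000)
o1: d²=17 ≤ ρ²=24; F_rep = 13·(1,4)/17² = (0.0450,0.1799)
o2: d²=208 > ρ²=24 → inactive
F = F_att + ΣF_rep = (1.5450,-9.3201)
p' = p + 1/5·F = (5.3090,7.1360)

Fx=1.5450 Fy=-9.3201 x'=5.3090 y'=7.1360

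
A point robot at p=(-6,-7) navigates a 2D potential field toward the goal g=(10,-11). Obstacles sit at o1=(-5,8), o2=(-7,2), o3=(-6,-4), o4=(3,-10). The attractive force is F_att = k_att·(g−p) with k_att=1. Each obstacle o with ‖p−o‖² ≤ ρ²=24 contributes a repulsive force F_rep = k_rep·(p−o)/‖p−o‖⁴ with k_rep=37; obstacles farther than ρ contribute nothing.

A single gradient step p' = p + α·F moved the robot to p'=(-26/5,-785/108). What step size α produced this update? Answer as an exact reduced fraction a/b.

F_att = 1·(g−p) = 1·(16,-4) = (16.0000,-4.0000)
o1: d²=226 > ρ²=24 → inactive
o2: d²=82 > ρ²=24 → inactive
o3: d²=9 ≤ ρ²=24; F_rep = 37·(0,-3)/9² = (0.0000,-1.3704)
o4: d²=90 > ρ²=24 → inactive
F = F_att + ΣF_rep = (16.0000,-5.3704)
Δp = p'−p = (0.8000,-0.2685); α = Δx/Fx = (4/5) / (16) = 1/20
check: Δy/Fy = (-29/108) / (-145/27) = 1/20 ✓

α = 1/20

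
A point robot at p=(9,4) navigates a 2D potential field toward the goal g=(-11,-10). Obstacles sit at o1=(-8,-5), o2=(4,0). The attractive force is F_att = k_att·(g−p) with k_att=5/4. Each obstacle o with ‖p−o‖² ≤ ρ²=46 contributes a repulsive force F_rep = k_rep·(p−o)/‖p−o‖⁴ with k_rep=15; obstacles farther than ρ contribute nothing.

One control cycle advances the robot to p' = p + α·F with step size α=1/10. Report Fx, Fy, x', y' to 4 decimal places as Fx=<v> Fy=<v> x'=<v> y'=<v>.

Fx=-24.9554 Fy=-17.4643 x'=6.5045 y'=2.2536

F_att = 5/4·(g−p) = 5/4·(-20,-14) = (-25.0000,-17.5000)
o1: d²=370 > ρ²=46 → inactive
o2: d²=41 ≤ ρ²=46; F_rep = 15·(5,4)/41² = (0.0446,0.0357)
F = F_att + ΣF_rep = (-24.9554,-17.4643)
p' = p + 1/10·F = (6.5045,2.2536)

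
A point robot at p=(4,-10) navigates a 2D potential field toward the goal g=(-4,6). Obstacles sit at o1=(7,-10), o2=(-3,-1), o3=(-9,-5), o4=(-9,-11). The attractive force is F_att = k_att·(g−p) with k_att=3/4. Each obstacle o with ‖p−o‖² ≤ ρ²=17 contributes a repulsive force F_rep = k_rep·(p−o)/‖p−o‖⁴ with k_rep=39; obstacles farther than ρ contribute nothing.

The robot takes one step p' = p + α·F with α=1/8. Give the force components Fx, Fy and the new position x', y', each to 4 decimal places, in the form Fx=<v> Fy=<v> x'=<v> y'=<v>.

F_att = 3/4·(g−p) = 3/4·(-8,16) = (-6.0000,12.0000)
o1: d²=9 ≤ ρ²=17; F_rep = 39·(-3,0)/9² = (-1.4444,0.0000)
o2: d²=130 > ρ²=17 → inactive
o3: d²=194 > ρ²=17 → inactive
o4: d²=170 > ρ²=17 → inactive
F = F_att + ΣF_rep = (-7.4444,12.0000)
p' = p + 1/8·F = (3.0694,-8.5000)

Fx=-7.4444 Fy=12.0000 x'=3.0694 y'=-8.5000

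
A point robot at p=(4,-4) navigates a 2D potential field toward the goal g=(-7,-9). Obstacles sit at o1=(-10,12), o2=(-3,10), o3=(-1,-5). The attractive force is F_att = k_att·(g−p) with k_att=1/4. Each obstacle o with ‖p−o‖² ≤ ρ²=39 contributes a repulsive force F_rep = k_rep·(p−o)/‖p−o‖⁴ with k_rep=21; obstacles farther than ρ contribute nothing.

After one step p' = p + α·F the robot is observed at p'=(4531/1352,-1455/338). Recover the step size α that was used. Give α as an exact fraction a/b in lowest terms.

α = 1/4

F_att = 1/4·(g−p) = 1/4·(-11,-5) = (-2.7500,-1.2500)
o1: d²=452 > ρ²=39 → inactive
o2: d²=245 > ρ²=39 → inactive
o3: d²=26 ≤ ρ²=39; F_rep = 21·(5,1)/26² = (0.1553,0.0311)
F = F_att + ΣF_rep = (-2.5947,-1.2189)
Δp = p'−p = (-0.6487,-0.3047); α = Δx/Fx = (-877/1352) / (-877/338) = 1/4
check: Δy/Fy = (-103/338) / (-206/169) = 1/4 ✓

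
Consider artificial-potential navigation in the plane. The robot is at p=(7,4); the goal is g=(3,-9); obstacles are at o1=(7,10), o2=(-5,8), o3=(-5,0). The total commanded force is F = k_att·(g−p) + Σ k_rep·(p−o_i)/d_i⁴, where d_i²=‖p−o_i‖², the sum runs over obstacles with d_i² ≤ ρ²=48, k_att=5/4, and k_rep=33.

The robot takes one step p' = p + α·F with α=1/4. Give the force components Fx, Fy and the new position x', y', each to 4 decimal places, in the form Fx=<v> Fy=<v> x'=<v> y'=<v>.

F_att = 5/4·(g−p) = 5/4·(-4,-13) = (-5.0000,-16.2500)
o1: d²=36 ≤ ρ²=48; F_rep = 33·(0,-6)/36² = (0.0000,-0.1528)
o2: d²=160 > ρ²=48 → inactive
o3: d²=160 > ρ²=48 → inactive
F = F_att + ΣF_rep = (-5.0000,-16.4028)
p' = p + 1/4·F = (5.7500,-0.1007)

Fx=-5.0000 Fy=-16.4028 x'=5.7500 y'=-0.1007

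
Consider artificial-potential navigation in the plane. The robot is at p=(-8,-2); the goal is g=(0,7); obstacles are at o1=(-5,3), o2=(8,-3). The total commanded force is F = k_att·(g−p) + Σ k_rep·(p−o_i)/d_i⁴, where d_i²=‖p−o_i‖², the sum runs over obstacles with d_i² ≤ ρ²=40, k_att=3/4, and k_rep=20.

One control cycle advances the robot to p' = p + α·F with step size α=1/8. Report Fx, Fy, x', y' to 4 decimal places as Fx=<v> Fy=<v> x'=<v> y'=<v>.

Fx=5.9481 Fy=6.6635 x'=-7.2565 y'=-1.1671

F_att = 3/4·(g−p) = 3/4·(8,9) = (6.0000,6.7500)
o1: d²=34 ≤ ρ²=40; F_rep = 20·(-3,-5)/34² = (-0.0519,-0.0865)
o2: d²=257 > ρ²=40 → inactive
F = F_att + ΣF_rep = (5.9481,6.6635)
p' = p + 1/8·F = (-7.2565,-1.1671)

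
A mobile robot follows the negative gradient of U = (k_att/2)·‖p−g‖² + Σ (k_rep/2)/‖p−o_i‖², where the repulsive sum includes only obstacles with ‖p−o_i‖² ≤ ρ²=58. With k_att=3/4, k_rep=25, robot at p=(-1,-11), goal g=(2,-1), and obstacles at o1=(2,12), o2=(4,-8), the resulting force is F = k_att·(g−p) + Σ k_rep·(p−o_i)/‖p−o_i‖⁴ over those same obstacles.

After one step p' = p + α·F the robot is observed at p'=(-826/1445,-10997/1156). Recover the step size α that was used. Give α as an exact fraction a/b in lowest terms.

F_att = 3/4·(g−p) = 3/4·(3,10) = (2.2500,7.5000)
o1: d²=538 > ρ²=58 → inactive
o2: d²=34 ≤ ρ²=58; F_rep = 25·(-5,-3)/34² = (-0.1081,-0.0649)
F = F_att + ΣF_rep = (2.1419,7.4351)
Δp = p'−p = (0.4284,1.4870); α = Δx/Fx = (619/1445) / (619/289) = 1/5
check: Δy/Fy = (1719/1156) / (8595/1156) = 1/5 ✓

α = 1/5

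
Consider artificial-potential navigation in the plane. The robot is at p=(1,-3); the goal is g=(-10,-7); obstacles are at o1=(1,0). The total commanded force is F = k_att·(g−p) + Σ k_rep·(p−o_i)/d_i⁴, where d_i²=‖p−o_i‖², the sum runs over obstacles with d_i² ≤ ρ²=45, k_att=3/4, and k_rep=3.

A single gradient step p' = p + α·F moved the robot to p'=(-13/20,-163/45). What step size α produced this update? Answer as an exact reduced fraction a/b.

α = 1/5

F_att = 3/4·(g−p) = 3/4·(-11,-4) = (-8.2500,-3.0000)
o1: d²=9 ≤ ρ²=45; F_rep = 3·(0,-3)/9² = (0.0000,-0.1111)
F = F_att + ΣF_rep = (-8.2500,-3.1111)
Δp = p'−p = (-1.6500,-0.6222); α = Δx/Fx = (-33/20) / (-33/4) = 1/5
check: Δy/Fy = (-28/45) / (-28/9) = 1/5 ✓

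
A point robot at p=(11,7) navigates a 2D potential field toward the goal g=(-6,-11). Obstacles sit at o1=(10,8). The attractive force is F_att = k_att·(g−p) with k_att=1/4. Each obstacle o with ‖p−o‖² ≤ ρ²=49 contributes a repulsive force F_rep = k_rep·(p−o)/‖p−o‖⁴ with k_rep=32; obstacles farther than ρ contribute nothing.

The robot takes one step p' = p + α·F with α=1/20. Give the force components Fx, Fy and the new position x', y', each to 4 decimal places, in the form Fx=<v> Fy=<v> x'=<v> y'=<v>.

F_att = 1/4·(g−p) = 1/4·(-17,-18) = (-4.2500,-4.5000)
o1: d²=2 ≤ ρ²=49; F_rep = 32·(1,-1)/2² = (8.0000,-8.0000)
F = F_att + ΣF_rep = (3.7500,-12.5000)
p' = p + 1/20·F = (11.1875,6.3750)

Fx=3.7500 Fy=-12.5000 x'=11.1875 y'=6.3750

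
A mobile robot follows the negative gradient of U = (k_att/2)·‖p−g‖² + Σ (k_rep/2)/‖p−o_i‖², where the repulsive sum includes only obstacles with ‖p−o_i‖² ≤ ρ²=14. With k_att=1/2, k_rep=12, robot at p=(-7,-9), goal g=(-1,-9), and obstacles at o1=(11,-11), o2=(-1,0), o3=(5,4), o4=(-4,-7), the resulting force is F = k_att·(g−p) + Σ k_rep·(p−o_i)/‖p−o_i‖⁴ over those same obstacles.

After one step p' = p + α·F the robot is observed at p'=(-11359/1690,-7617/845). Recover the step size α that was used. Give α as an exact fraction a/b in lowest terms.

F_att = 1/2·(g−p) = 1/2·(6,0) = (3.0000,0.0000)
o1: d²=328 > ρ²=14 → inactive
o2: d²=117 > ρ²=14 → inactive
o3: d²=313 > ρ²=14 → inactive
o4: d²=13 ≤ ρ²=14; F_rep = 12·(-3,-2)/13² = (-0.2130,-0.1420)
F = F_att + ΣF_rep = (2.7870,-0.1420)
Δp = p'−p = (0.2787,-0.0142); α = Δx/Fx = (471/1690) / (471/169) = 1/10
check: Δy/Fy = (-12/845) / (-24/169) = 1/10 ✓

α = 1/10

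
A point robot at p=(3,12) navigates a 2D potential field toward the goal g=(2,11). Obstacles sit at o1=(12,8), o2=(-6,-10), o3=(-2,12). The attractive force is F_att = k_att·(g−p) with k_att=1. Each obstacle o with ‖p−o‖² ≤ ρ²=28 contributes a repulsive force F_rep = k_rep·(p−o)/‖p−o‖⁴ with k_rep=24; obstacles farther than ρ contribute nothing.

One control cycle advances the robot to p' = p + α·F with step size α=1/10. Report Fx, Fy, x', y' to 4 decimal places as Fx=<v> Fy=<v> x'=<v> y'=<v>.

Fx=-0.8080 Fy=-1.0000 x'=2.9192 y'=11.9000

F_att = 1·(g−p) = 1·(-1,-1) = (-1.0000,-1.0000)
o1: d²=97 > ρ²=28 → inactive
o2: d²=565 > ρ²=28 → inactive
o3: d²=25 ≤ ρ²=28; F_rep = 24·(5,0)/25² = (0.1920,0.0000)
F = F_att + ΣF_rep = (-0.8080,-1.0000)
p' = p + 1/10·F = (2.9192,11.9000)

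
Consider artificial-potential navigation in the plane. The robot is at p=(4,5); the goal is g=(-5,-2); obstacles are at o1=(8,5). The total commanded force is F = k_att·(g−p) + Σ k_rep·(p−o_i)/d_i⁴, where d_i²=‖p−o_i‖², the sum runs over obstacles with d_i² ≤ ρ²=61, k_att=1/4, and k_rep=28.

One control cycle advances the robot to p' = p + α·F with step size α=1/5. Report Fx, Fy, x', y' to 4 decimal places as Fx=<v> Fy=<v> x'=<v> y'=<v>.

F_att = 1/4·(g−p) = 1/4·(-9,-7) = (-2.2500,-1.7500)
o1: d²=16 ≤ ρ²=61; F_rep = 28·(-4,0)/16² = (-0.4375,0.0000)
F = F_att + ΣF_rep = (-2.6875,-1.7500)
p' = p + 1/5·F = (3.4625,4.6500)

Fx=-2.6875 Fy=-1.7500 x'=3.4625 y'=4.6500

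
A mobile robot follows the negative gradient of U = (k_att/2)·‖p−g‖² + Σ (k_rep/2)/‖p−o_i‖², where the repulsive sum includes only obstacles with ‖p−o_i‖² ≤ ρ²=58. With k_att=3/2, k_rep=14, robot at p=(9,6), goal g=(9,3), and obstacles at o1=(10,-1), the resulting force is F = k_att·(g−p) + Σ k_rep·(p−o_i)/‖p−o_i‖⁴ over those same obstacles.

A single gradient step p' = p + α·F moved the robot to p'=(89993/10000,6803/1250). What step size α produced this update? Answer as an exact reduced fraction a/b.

α = 1/8

F_att = 3/2·(g−p) = 3/2·(0,-3) = (0.0000,-4.5000)
o1: d²=50 ≤ ρ²=58; F_rep = 14·(-1,7)/50² = (-0.0056,0.0392)
F = F_att + ΣF_rep = (-0.0056,-4.4608)
Δp = p'−p = (-0.0007,-0.5576); α = Δx/Fx = (-7/10000) / (-7/1250) = 1/8
check: Δy/Fy = (-697/1250) / (-2788/625) = 1/8 ✓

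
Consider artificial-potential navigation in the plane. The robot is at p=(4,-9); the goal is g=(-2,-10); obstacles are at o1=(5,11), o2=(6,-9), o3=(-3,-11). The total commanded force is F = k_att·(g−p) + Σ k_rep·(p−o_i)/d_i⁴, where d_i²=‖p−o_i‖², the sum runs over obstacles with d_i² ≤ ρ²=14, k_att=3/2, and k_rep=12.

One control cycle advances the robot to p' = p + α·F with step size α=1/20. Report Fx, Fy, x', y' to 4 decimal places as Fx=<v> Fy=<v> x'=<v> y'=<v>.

Fx=-10.5000 Fy=-1.5000 x'=3.4750 y'=-9.0750

F_att = 3/2·(g−p) = 3/2·(-6,-1) = (-9.0000,-1.5000)
o1: d²=401 > ρ²=14 → inactive
o2: d²=4 ≤ ρ²=14; F_rep = 12·(-2,0)/4² = (-1.5000,0.0000)
o3: d²=53 > ρ²=14 → inactive
F = F_att + ΣF_rep = (-10.5000,-1.5000)
p' = p + 1/20·F = (3.4750,-9.0750)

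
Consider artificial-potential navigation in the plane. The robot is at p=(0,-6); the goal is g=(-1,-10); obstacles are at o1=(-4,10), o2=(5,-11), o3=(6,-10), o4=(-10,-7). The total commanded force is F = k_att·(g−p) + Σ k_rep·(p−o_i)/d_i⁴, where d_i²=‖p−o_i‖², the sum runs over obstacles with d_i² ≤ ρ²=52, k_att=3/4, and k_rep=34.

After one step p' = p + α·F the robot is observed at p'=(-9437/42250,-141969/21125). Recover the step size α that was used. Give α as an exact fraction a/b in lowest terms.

F_att = 3/4·(g−p) = 3/4·(-1,-4) = (-0.7500,-3.0000)
o1: d²=272 > ρ²=52 → inactive
o2: d²=50 ≤ ρ²=52; F_rep = 34·(-5,5)/50² = (-0.0680,0.0680)
o3: d²=52 ≤ ρ²=52; F_rep = 34·(-6,4)/52² = (-0.0754,0.0503)
o4: d²=101 > ρ²=52 → inactive
F = F_att + ΣF_rep = (-0.8934,-2.8817)
Δp = p'−p = (-0.2234,-0.7204); α = Δx/Fx = (-9437/42250) / (-18874/21125) = 1/4
check: Δy/Fy = (-15219/21125) / (-60876/21125) = 1/4 ✓

α = 1/4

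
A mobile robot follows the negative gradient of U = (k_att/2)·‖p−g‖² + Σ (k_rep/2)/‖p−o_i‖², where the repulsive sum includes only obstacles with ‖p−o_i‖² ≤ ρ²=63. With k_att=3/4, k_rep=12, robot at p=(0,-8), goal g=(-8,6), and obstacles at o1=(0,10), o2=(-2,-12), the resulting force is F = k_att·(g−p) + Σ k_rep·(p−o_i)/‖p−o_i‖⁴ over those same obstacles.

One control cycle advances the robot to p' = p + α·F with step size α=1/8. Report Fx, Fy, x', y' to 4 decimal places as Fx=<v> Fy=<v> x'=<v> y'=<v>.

F_att = 3/4·(g−p) = 3/4·(-8,14) = (-6.0000,10.5000)
o1: d²=324 > ρ²=63 → inactive
o2: d²=20 ≤ ρ²=63; F_rep = 12·(2,4)/20² = (0.0600,0.1200)
F = F_att + ΣF_rep = (-5.9400,10.6200)
p' = p + 1/8·F = (-0.7425,-6.6725)

Fx=-5.9400 Fy=10.6200 x'=-0.7425 y'=-6.6725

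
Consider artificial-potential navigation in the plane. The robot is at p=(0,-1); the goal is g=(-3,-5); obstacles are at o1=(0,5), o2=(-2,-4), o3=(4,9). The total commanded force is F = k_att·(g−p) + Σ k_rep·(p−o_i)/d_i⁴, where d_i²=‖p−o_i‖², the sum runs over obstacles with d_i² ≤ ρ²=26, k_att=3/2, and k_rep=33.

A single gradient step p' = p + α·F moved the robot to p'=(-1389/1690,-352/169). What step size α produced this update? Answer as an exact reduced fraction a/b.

F_att = 3/2·(g−p) = 3/2·(-3,-4) = (-4.5000,-6.0000)
o1: d²=36 > ρ²=26 → inactive
o2: d²=13 ≤ ρ²=26; F_rep = 33·(2,3)/13² = (0.3905,0.5858)
o3: d²=116 > ρ²=26 → inactive
F = F_att + ΣF_rep = (-4.1095,-5.4142)
Δp = p'−p = (-0.8219,-1.0828); α = Δx/Fx = (-1389/1690) / (-1389/338) = 1/5
check: Δy/Fy = (-183/169) / (-915/169) = 1/5 ✓

α = 1/5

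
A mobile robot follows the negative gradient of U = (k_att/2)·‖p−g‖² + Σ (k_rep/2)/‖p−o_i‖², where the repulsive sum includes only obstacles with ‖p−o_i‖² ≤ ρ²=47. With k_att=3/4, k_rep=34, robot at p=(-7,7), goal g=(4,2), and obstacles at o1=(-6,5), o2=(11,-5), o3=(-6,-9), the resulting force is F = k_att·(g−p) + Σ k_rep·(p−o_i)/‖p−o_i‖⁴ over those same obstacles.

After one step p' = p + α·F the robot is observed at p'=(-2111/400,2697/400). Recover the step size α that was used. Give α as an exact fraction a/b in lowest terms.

α = 1/4

F_att = 3/4·(g−p) = 3/4·(11,-5) = (8.2500,-3.7500)
o1: d²=5 ≤ ρ²=47; F_rep = 34·(-1,2)/5² = (-1.3600,2.7200)
o2: d²=468 > ρ²=47 → inactive
o3: d²=257 > ρ²=47 → inactive
F = F_att + ΣF_rep = (6.8900,-1.0300)
Δp = p'−p = (1.7225,-0.2575); α = Δx/Fx = (689/400) / (689/100) = 1/4
check: Δy/Fy = (-103/400) / (-103/100) = 1/4 ✓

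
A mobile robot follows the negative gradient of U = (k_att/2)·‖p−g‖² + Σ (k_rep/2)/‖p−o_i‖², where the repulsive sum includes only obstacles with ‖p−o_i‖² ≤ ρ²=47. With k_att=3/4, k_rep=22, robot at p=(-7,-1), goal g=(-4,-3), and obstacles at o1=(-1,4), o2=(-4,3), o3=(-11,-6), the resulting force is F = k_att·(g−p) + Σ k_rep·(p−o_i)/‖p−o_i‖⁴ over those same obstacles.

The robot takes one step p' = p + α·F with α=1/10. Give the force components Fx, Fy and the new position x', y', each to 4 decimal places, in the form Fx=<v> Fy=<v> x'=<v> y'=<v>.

F_att = 3/4·(g−p) = 3/4·(3,-2) = (2.2500,-1.5000)
o1: d²=61 > ρ²=47 → inactive
o2: d²=25 ≤ ρ²=47; F_rep = 22·(-3,-4)/25² = (-0.1056,-0.1408)
o3: d²=41 ≤ ρ²=47; F_rep = 22·(4,5)/41² = (0.0523,0.0654)
F = F_att + ΣF_rep = (2.1967,-1.5754)
p' = p + 1/10·F = (-6.7803,-1.1575)

Fx=2.1967 Fy=-1.5754 x'=-6.7803 y'=-1.1575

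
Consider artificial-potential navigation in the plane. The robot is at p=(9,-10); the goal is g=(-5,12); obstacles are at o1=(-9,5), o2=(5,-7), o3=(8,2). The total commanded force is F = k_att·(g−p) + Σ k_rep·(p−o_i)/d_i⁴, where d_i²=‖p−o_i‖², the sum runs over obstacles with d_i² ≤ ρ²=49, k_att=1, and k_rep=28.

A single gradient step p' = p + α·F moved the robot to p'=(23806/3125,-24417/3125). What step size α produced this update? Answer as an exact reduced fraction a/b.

α = 1/10

F_att = 1·(g−p) = 1·(-14,22) = (-14.0000,22.0000)
o1: d²=549 > ρ²=49 → inactive
o2: d²=25 ≤ ρ²=49; F_rep = 28·(4,-3)/25² = (0.1792,-0.1344)
o3: d²=145 > ρ²=49 → inactive
F = F_att + ΣF_rep = (-13.8208,21.8656)
Δp = p'−p = (-1.3821,2.1866); α = Δx/Fx = (-4319/3125) / (-8638/625) = 1/10
check: Δy/Fy = (6833/3125) / (13666/625) = 1/10 ✓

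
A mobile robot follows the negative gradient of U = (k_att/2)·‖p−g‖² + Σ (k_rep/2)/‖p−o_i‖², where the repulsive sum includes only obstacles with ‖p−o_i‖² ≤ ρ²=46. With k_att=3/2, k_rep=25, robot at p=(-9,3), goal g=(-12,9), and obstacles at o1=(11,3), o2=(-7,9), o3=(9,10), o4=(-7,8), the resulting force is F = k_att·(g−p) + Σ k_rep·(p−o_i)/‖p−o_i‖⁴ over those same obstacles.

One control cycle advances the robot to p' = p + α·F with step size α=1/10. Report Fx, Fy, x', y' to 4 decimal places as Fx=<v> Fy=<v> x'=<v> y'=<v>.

Fx=-4.5907 Fy=8.7576 x'=-9.4591 y'=3.8758

F_att = 3/2·(g−p) = 3/2·(-3,6) = (-4.5000,9.0000)
o1: d²=400 > ρ²=46 → inactive
o2: d²=40 ≤ ρ²=46; F_rep = 25·(-2,-6)/40² = (-0.0312,-0.0938)
o3: d²=373 > ρ²=46 → inactive
o4: d²=29 ≤ ρ²=46; F_rep = 25·(-2,-5)/29² = (-0.0595,-0.1486)
F = F_att + ΣF_rep = (-4.5907,8.7576)
p' = p + 1/10·F = (-9.4591,3.8758)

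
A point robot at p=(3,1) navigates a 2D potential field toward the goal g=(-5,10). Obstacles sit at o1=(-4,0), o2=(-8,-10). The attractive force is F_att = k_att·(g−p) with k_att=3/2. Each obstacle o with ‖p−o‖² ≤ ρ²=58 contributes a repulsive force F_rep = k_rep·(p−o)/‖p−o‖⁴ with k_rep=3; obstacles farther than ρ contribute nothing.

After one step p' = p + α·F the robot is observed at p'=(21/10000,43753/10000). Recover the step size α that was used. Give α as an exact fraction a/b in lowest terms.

F_att = 3/2·(g−p) = 3/2·(-8,9) = (-12.0000,13.5000)
o1: d²=50 ≤ ρ²=58; F_rep = 3·(7,1)/50² = (0.0084,0.0012)
o2: d²=242 > ρ²=58 → inactive
F = F_att + ΣF_rep = (-11.9916,13.5012)
Δp = p'−p = (-2.9979,3.3753); α = Δx/Fx = (-29979/10000) / (-29979/2500) = 1/4
check: Δy/Fy = (33753/10000) / (33753/2500) = 1/4 ✓

α = 1/4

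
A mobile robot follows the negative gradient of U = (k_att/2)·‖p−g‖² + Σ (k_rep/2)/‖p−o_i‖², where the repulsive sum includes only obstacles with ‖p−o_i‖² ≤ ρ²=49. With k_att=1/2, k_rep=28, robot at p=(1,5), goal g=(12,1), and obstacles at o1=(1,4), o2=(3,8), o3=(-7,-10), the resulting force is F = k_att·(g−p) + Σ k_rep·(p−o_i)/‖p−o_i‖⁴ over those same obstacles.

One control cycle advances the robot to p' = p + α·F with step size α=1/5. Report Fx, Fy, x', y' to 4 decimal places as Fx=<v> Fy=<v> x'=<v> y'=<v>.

F_att = 1/2·(g−p) = 1/2·(11,-4) = (5.5000,-2.0000)
o1: d²=1 ≤ ρ²=49; F_rep = 28·(0,1)/1² = (0.0000,28.0000)
o2: d²=13 ≤ ρ²=49; F_rep = 28·(-2,-3)/13² = (-0.3314,-0.4970)
o3: d²=289 > ρ²=49 → inactive
F = F_att + ΣF_rep = (5.1686,25.5030)
p' = p + 1/5·F = (2.0337,10.1006)

Fx=5.1686 Fy=25.5030 x'=2.0337 y'=10.1006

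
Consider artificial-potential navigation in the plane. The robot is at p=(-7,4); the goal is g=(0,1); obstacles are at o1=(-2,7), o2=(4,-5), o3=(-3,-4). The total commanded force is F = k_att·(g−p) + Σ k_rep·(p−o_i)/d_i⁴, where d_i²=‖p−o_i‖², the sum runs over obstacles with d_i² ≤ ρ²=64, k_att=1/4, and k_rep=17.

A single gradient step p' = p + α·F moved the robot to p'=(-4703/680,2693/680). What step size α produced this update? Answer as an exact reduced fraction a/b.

α = 1/20

F_att = 1/4·(g−p) = 1/4·(7,-3) = (1.7500,-0.7500)
o1: d²=34 ≤ ρ²=64; F_rep = 17·(-5,-3)/34² = (-0.0735,-0.0441)
o2: d²=202 > ρ²=64 → inactive
o3: d²=80 > ρ²=64 → inactive
F = F_att + ΣF_rep = (1.6765,-0.7941)
Δp = p'−p = (0.0838,-0.0397); α = Δx/Fx = (57/680) / (57/34) = 1/20
check: Δy/Fy = (-27/680) / (-27/34) = 1/20 ✓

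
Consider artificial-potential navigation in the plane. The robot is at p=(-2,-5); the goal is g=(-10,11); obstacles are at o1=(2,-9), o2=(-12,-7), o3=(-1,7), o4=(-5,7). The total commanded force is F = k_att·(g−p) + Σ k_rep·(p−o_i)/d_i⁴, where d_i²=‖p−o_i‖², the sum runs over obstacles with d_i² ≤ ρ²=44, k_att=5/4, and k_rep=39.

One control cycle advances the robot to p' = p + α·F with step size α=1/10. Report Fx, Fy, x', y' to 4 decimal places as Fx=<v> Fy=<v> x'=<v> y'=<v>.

F_att = 5/4·(g−p) = 5/4·(-8,16) = (-10.0000,20.0000)
o1: d²=32 ≤ ρ²=44; F_rep = 39·(-4,4)/32² = (-0.1523,0.1523)
o2: d²=104 > ρ²=44 → inactive
o3: d²=145 > ρ²=44 → inactive
o4: d²=153 > ρ²=44 → inactive
F = F_att + ΣF_rep = (-10.1523,20.1523)
p' = p + 1/10·F = (-3.0152,-2.9848)

Fx=-10.1523 Fy=20.1523 x'=-3.0152 y'=-2.9848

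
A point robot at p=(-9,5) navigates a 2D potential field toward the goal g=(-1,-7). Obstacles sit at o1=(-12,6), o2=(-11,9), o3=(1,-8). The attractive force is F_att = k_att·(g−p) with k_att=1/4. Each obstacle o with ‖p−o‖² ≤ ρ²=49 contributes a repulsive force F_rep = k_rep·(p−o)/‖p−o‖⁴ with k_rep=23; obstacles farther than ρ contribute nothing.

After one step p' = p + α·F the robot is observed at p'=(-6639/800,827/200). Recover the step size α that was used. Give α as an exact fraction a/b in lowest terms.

F_att = 1/4·(g−p) = 1/4·(8,-12) = (2.0000,-3.0000)
o1: d²=10 ≤ ρ²=49; F_rep = 23·(3,-1)/10² = (0.6900,-0.2300)
o2: d²=20 ≤ ρ²=49; F_rep = 23·(2,-4)/20² = (0.1150,-0.2300)
o3: d²=269 > ρ²=49 → inactive
F = F_att + ΣF_rep = (2.8050,-3.4600)
Δp = p'−p = (0.7013,-0.8650); α = Δx/Fx = (561/800) / (561/200) = 1/4
check: Δy/Fy = (-173/200) / (-173/50) = 1/4 ✓

α = 1/4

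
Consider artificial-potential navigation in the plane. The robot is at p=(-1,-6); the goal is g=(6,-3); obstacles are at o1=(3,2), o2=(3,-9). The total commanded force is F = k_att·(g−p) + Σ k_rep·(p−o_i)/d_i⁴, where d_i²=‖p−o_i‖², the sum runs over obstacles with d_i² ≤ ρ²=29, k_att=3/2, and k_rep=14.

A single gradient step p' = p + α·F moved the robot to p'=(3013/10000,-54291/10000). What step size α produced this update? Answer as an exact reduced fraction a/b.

α = 1/8

F_att = 3/2·(g−p) = 3/2·(7,3) = (10.5000,4.5000)
o1: d²=80 > ρ²=29 → inactive
o2: d²=25 ≤ ρ²=29; F_rep = 14·(-4,3)/25² = (-0.0896,0.0672)
F = F_att + ΣF_rep = (10.4104,4.5672)
Δp = p'−p = (1.3013,0.5709); α = Δx/Fx = (13013/10000) / (13013/1250) = 1/8
check: Δy/Fy = (5709/10000) / (5709/1250) = 1/8 ✓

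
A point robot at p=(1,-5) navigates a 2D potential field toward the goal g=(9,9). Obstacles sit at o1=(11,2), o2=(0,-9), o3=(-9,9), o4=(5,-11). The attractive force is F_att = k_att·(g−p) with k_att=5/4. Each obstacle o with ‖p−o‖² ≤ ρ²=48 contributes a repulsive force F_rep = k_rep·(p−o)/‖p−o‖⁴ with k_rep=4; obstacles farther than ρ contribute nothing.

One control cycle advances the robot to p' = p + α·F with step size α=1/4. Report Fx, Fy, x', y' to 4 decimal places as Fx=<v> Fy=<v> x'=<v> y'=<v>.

F_att = 5/4·(g−p) = 5/4·(8,14) = (10.0000,17.5000)
o1: d²=149 > ρ²=48 → inactive
o2: d²=17 ≤ ρ²=48; F_rep = 4·(1,4)/17² = (0.0138,0.0554)
o3: d²=296 > ρ²=48 → inactive
o4: d²=52 > ρ²=48 → inactive
F = F_att + ΣF_rep = (10.0138,17.5554)
p' = p + 1/4·F = (3.5035,-0.6112)

Fx=10.0138 Fy=17.5554 x'=3.5035 y'=-0.6112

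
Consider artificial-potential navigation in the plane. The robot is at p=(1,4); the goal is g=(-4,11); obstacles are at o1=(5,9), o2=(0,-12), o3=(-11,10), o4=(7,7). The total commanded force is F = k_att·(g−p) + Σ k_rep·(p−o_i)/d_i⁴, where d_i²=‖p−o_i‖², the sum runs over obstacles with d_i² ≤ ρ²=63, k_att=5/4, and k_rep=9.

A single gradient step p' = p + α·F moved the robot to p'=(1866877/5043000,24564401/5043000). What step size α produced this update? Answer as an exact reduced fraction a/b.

α = 1/10

F_att = 5/4·(g−p) = 5/4·(-5,7) = (-6.2500,8.7500)
o1: d²=41 ≤ ρ²=63; F_rep = 9·(-4,-5)/41² = (-0.0214,-0.0268)
o2: d²=257 > ρ²=63 → inactive
o3: d²=180 > ρ²=63 → inactive
o4: d²=45 ≤ ρ²=63; F_rep = 9·(-6,-3)/45² = (-0.0267,-0.0133)
F = F_att + ΣF_rep = (-6.2981,8.7099)
Δp = p'−p = (-0.6298,0.8710); α = Δx/Fx = (-3176123/5043000) / (-3176123/504300) = 1/10
check: Δy/Fy = (4392401/5043000) / (4392401/504300) = 1/10 ✓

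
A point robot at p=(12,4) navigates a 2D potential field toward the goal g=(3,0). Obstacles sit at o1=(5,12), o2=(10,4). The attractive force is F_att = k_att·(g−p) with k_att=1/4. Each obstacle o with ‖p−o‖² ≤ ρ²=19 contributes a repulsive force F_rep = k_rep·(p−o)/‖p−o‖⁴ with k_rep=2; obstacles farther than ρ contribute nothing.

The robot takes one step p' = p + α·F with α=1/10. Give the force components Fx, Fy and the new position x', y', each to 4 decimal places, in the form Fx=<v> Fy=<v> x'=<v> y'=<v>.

F_att = 1/4·(g−p) = 1/4·(-9,-4) = (-2.2500,-1.0000)
o1: d²=113 > ρ²=19 → inactive
o2: d²=4 ≤ ρ²=19; F_rep = 2·(2,0)/4² = (0.2500,0.0000)
F = F_att + ΣF_rep = (-2.0000,-1.0000)
p' = p + 1/10·F = (11.8000,3.9000)

Fx=-2.0000 Fy=-1.0000 x'=11.8000 y'=3.9000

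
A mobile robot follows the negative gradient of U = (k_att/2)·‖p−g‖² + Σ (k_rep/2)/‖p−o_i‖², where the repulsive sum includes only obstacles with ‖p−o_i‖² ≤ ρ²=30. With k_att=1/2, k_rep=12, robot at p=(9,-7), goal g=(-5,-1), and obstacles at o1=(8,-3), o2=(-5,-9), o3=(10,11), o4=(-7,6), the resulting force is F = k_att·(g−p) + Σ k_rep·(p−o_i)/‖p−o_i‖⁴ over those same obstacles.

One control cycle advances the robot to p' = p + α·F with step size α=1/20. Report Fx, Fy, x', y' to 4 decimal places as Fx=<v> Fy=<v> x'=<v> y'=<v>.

Fx=-6.9585 Fy=2.8339 x'=8.6521 y'=-6.8583

F_att = 1/2·(g−p) = 1/2·(-14,6) = (-7.0000,3.0000)
o1: d²=17 ≤ ρ²=30; F_rep = 12·(1,-4)/17² = (0.0415,-0.1661)
o2: d²=200 > ρ²=30 → inactive
o3: d²=325 > ρ²=30 → inactive
o4: d²=425 > ρ²=30 → inactive
F = F_att + ΣF_rep = (-6.9585,2.8339)
p' = p + 1/20·F = (8.6521,-6.8583)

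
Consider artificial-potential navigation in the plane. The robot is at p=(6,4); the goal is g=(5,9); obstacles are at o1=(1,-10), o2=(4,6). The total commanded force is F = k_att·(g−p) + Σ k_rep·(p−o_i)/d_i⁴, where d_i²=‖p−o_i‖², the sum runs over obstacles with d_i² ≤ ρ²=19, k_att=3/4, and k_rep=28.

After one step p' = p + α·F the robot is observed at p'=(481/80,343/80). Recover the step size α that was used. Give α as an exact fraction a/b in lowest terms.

F_att = 3/4·(g−p) = 3/4·(-1,5) = (-0.7500,3.7500)
o1: d²=221 > ρ²=19 → inactive
o2: d²=8 ≤ ρ²=19; F_rep = 28·(2,-2)/8² = (0.8750,-0.8750)
F = F_att + ΣF_rep = (0.1250,2.8750)
Δp = p'−p = (0.0125,0.2875); α = Δx/Fx = (1/80) / (1/8) = 1/10
check: Δy/Fy = (23/80) / (23/8) = 1/10 ✓

α = 1/10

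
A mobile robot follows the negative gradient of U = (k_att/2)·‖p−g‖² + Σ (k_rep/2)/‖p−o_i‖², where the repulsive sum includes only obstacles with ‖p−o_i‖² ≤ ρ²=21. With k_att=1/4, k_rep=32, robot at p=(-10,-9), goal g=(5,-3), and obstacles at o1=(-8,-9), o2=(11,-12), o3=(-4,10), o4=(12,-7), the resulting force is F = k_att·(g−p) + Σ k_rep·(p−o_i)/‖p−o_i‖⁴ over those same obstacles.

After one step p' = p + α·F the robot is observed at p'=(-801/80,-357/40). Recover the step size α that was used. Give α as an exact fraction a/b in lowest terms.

F_att = 1/4·(g−p) = 1/4·(15,6) = (3.7500,1.5000)
o1: d²=4 ≤ ρ²=21; F_rep = 32·(-2,0)/4² = (-4.0000,0.0000)
o2: d²=450 > ρ²=21 → inactive
o3: d²=397 > ρ²=21 → inactive
o4: d²=488 > ρ²=21 → inactive
F = F_att + ΣF_rep = (-0.2500,1.5000)
Δp = p'−p = (-0.0125,0.0750); α = Δx/Fx = (-1/80) / (-1/4) = 1/20
check: Δy/Fy = (3/40) / (3/2) = 1/20 ✓

α = 1/20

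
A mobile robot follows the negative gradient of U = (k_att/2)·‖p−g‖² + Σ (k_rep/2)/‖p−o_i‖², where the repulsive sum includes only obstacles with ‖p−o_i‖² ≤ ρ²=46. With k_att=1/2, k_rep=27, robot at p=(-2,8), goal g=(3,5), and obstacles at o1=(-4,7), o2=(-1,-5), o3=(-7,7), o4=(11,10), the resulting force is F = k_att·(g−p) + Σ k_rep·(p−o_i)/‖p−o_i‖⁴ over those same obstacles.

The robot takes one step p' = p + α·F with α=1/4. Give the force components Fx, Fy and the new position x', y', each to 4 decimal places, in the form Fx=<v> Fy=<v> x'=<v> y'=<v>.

Fx=4.8597 Fy=-0.3801 x'=-0.7851 y'=7.9050

F_att = 1/2·(g−p) = 1/2·(5,-3) = (2.5000,-1.5000)
o1: d²=5 ≤ ρ²=46; F_rep = 27·(2,1)/5² = (2.1600,1.0800)
o2: d²=170 > ρ²=46 → inactive
o3: d²=26 ≤ ρ²=46; F_rep = 27·(5,1)/26² = (0.1997,0.0399)
o4: d²=173 > ρ²=46 → inactive
F = F_att + ΣF_rep = (4.8597,-0.3801)
p' = p + 1/4·F = (-0.7851,7.9050)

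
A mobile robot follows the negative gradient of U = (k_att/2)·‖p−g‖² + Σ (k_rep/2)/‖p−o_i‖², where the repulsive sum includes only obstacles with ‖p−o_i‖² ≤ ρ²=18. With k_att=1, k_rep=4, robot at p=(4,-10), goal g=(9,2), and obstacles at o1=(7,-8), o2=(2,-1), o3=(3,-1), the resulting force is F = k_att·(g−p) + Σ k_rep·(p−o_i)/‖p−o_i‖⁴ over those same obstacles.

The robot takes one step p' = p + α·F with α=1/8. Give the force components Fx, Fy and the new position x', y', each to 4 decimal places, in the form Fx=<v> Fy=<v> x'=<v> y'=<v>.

F_att = 1·(g−p) = 1·(5,12) = (5.0000,12.0000)
o1: d²=13 ≤ ρ²=18; F_rep = 4·(-3,-2)/13² = (-0.0710,-0.0473)
o2: d²=85 > ρ²=18 → inactive
o3: d²=82 > ρ²=18 → inactive
F = F_att + ΣF_rep = (4.9290,11.9527)
p' = p + 1/8·F = (4.6161,-8.5059)

Fx=4.9290 Fy=11.9527 x'=4.6161 y'=-8.5059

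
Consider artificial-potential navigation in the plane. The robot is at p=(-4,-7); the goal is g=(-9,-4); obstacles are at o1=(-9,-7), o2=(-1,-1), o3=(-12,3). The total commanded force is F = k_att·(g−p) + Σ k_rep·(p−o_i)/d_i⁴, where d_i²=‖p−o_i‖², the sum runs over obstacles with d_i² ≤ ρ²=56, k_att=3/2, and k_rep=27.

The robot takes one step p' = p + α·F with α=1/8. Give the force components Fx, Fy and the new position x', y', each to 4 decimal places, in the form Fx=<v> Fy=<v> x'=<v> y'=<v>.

F_att = 3/2·(g−p) = 3/2·(-5,3) = (-7.5000,4.5000)
o1: d²=25 ≤ ρ²=56; F_rep = 27·(5,0)/25² = (0.2160,0.0000)
o2: d²=45 ≤ ρ²=56; F_rep = 27·(-3,-6)/45² = (-0.0400,-0.0800)
o3: d²=164 > ρ²=56 → inactive
F = F_att + ΣF_rep = (-7.3240,4.4200)
p' = p + 1/8·F = (-4.9155,-6.4475)

Fx=-7.3240 Fy=4.4200 x'=-4.9155 y'=-6.4475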